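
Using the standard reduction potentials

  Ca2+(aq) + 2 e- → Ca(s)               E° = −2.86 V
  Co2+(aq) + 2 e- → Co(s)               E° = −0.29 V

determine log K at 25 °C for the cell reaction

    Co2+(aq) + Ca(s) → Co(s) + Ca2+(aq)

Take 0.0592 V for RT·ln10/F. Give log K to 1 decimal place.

The Co²⁺/Co couple is reduced (cathode); E°cell = −0.29 − (−2.86) = +2.57 V with n = 2.
At equilibrium E = 0, so log K = nE°cell / 0.0592 = (2)(+2.57) / 0.0592 = 86.8.

log K = 86.8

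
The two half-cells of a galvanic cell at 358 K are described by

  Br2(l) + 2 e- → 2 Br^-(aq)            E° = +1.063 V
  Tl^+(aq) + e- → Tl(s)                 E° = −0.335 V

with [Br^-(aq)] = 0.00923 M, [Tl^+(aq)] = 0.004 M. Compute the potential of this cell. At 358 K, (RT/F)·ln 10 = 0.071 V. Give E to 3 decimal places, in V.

+1.713 V

Since E°(Br₂/Br⁻) > E°(Tl⁺/Tl), Br₂/Br⁻ serves as the cathode.
E°cell = E°cat − E°an = +1.063 − (−0.335) = +1.398 V; n = 2.
Balancing gives Br2(l) + 2 Tl(s) → 2 Br^-(aq) + 2 Tl^+(aq); hence Q = [Br^-(aq)]^2·[Tl^+(aq)]^2 = 1.36×10^−9 (log Q = −8.865).
E = E° − (0.071/n)·log Q = +1.398 − (0.071/2)(−8.865) = +1.713 V.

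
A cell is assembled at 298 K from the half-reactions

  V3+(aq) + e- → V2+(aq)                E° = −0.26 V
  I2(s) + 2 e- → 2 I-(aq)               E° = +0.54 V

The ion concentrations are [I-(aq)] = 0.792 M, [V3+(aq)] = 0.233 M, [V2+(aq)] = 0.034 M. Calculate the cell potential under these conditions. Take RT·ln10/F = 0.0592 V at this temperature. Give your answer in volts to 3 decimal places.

+0.757 V

I₂/I⁻ is reduced (cathode, E° = +0.54 V) and V³⁺/V²⁺ is oxidized (anode).
The standard potential is +0.54 − (−0.26) = +0.80 V and the balanced reaction transfers n = 2 electrons.
Balancing gives I2(s) + 2 V2+(aq) → 2 I-(aq) + 2 V3+(aq); hence Q = ([I-(aq)]^2·[V3+(aq)]^2) / [V2+(aq)]^2 = 29.5 (log Q = 1.469).
By the Nernst equation, E = +0.80 − (0.0592/2)·(1.469) = +0.757 V.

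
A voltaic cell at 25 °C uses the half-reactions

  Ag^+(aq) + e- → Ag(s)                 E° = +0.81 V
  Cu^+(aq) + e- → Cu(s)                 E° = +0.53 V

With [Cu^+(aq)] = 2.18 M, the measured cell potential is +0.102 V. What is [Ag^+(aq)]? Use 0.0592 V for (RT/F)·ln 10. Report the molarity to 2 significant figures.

0.0021 M

With Ag⁺/Ag at the cathode and Cu⁺/Cu at the anode, E°cell = +0.81 − (+0.53) = +0.28 V (n = 1).
From the Nernst equation, log Q = n(E° − E)/0.0592 = 1·(+0.28 − (+0.102))/0.0592 = 3.007.
The balanced reaction is Ag^+(aq) + Cu(s) → Ag(s) + Cu^+(aq), so Q = [Cu^+(aq)] / [Ag^+(aq)].
Isolating [Ag^+(aq)] in Q = 10^{3.007} yields log [Ag^+(aq)] = −2.669, i.e. 0.0021 M.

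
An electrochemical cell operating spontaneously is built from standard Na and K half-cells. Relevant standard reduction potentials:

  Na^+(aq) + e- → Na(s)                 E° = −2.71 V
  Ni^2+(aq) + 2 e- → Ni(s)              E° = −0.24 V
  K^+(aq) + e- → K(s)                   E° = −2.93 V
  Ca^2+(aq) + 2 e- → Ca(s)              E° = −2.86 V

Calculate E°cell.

The Na⁺/Na couple has the higher E°, so Na ion is reduced (cathode) and K is oxidized (anode).
E°cell = E°(cathode) − E°(anode) = −2.71 − (−2.93) = +0.22 V.

+0.22 V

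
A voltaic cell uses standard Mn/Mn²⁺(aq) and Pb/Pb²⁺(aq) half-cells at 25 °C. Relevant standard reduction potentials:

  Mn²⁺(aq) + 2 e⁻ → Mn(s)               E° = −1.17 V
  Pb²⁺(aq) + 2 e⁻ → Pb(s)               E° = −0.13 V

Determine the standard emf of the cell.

+1.04 V

The Pb²⁺/Pb couple has the higher E°, so Pb ion is reduced (cathode) and Mn is oxidized (anode).
E°cell = E°(cathode) − E°(anode) = −0.13 − (−1.17) = +1.04 V.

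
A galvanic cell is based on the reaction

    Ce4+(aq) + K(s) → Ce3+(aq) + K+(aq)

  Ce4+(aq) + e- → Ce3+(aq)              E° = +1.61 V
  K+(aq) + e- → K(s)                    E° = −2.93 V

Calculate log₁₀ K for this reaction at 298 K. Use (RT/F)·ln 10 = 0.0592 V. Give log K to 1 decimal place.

The Ce⁴⁺/Ce³⁺ couple is reduced (cathode); E°cell = +1.61 − (−2.93) = +4.54 V with n = 1.
At equilibrium E = 0, so log K = nE°cell / 0.0592 = (1)(+4.54) / 0.0592 = 76.7.

log K = 76.7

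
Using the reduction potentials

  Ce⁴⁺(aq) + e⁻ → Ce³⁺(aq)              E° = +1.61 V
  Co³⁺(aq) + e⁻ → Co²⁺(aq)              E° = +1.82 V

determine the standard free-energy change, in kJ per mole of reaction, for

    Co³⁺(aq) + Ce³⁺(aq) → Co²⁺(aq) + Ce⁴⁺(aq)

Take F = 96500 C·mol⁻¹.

In the reaction as written Co³⁺(aq) is reduced, so the Co³⁺/Co²⁺ couple is the cathode and Ce⁴⁺/Ce³⁺ is the anode.
E°cell = +1.82 − (+1.61) = +0.21 V; balancing electrons gives n = 1.
ΔG° = −nFE°cell = −(1)(96500)(+0.21) J/mol = −20.3 kJ/mol.

−20.3 kJ/mol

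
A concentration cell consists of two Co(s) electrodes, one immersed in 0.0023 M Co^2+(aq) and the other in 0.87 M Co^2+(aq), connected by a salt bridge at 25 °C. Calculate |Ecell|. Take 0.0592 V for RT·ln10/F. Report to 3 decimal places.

0.076 V

For a concentration cell E°cell = 0, since both electrodes use the same couple.
The compartment with the higher Co^2+(aq) concentration (0.87 M) acts as the cathode; ions are reduced there and produced at the dilute (0.0023 M) anode.
With n = 2, Ecell = −(0.0592/2)·log([dilute]/[conc]) = −(0.0592/2)·log(0.0023/0.87) = +0.076 V.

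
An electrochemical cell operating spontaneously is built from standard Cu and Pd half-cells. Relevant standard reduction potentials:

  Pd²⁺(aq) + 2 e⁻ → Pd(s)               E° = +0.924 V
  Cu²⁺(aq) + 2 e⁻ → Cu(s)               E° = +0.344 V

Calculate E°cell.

Of the two couples in this cell, the one with the more positive reduction potential is reduced at the cathode: here that is Pd²⁺/Pd (+0.924 V); Cu²⁺/Cu (+0.344 V) is the anode.
E°cell = E°(cathode) − E°(anode) = +0.924 − (+0.344) = +0.580 V.

+0.580 V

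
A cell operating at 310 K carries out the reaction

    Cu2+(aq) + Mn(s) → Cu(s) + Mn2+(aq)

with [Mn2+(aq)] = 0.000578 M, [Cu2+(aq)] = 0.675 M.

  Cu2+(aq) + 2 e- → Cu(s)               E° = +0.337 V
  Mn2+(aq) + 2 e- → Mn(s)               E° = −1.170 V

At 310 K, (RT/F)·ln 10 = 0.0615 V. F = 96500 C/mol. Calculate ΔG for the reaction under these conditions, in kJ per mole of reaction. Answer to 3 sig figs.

E°cell = +0.337 − (−1.170) = +1.507 V; the balanced reaction transfers n = 2 electrons.
The reaction quotient is [Mn2+(aq)] / [Cu2+(aq)] = 0.000856; by Nernst, E = +1.507 − (0.0615/2)(−3.067) = +1.6013 V.
ΔG = −nFE = −(2)(96500)(+1.6013) J/mol = −309 kJ/mol.

−309 kJ/mol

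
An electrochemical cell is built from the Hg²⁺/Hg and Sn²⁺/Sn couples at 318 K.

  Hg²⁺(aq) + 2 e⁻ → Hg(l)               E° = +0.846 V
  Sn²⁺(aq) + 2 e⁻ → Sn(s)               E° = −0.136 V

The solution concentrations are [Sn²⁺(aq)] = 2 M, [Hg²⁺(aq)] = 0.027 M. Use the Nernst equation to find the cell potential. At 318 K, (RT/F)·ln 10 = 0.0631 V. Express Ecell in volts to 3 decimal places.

Since E°(Hg²⁺/Hg) > E°(Sn²⁺/Sn), Hg²⁺/Hg serves as the cathode.
The standard potential is +0.846 − (−0.136) = +0.982 V and the balanced reaction transfers n = 2 electrons.
Balancing gives Hg²⁺(aq) + Sn(s) → Hg(l) + Sn²⁺(aq); hence Q = [Sn²⁺(aq)] / [Hg²⁺(aq)] = 74.1 (log Q = 1.870).
By the Nernst equation, E = +0.982 − (0.0631/2)·(1.870) = +0.923 V.

+0.923 V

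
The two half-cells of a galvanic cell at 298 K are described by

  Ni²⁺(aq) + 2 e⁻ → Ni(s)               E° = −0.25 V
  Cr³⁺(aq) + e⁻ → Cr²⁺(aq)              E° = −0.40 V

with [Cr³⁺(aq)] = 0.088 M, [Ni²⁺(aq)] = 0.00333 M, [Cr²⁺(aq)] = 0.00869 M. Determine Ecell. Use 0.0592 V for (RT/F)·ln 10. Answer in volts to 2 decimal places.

Ni²⁺/Ni is reduced (cathode, E° = −0.25 V) and Cr³⁺/Cr²⁺ is oxidized (anode).
E°cell = E°cat − E°an = −0.25 − (−0.40) = +0.15 V; n = 2.
Balancing gives Ni²⁺(aq) + 2 Cr²⁺(aq) → Ni(s) + 2 Cr³⁺(aq); hence Q = [Cr³⁺(aq)]^2 / ([Ni²⁺(aq)]·[Cr²⁺(aq)]^2) = 3.08×10^4 (log Q = 4.488).
Applying E = E° − (RT ln10/nF)·log Q gives +0.15 − (0.0592/2)(4.488) = +0.02 V.

+0.02 V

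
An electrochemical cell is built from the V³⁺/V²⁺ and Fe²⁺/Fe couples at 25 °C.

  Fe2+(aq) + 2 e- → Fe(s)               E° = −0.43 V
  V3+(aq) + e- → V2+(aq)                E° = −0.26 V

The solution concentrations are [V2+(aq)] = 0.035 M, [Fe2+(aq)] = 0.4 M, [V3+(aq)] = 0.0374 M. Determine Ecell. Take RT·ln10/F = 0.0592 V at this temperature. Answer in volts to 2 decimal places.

V³⁺/V²⁺ is reduced (cathode, E° = −0.26 V) and Fe²⁺/Fe is oxidized (anode).
E°cell = E°cat − E°an = −0.26 − (−0.43) = +0.17 V; n = 2.
Balancing gives 2 V3+(aq) + Fe(s) → 2 V2+(aq) + Fe2+(aq); hence Q = ([V2+(aq)]^2·[Fe2+(aq)]) / [V3+(aq)]^2 = 0.35 (log Q = −0.456).
Applying E = E° − (RT ln10/nF)·log Q gives +0.17 − (0.0592/2)(−0.456) = +0.18 V.

+0.18 V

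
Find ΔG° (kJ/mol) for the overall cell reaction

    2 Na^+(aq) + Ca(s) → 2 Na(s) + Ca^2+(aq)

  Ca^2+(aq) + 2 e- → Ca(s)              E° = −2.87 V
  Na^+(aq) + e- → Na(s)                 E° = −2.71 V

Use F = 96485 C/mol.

−30.9 kJ/mol

In the reaction as written Na^+(aq) is reduced, so the Na⁺/Na couple is the cathode and Ca²⁺/Ca is the anode.
E°cell = −2.71 − (−2.87) = +0.16 V; balancing electrons gives n = 2.
ΔG° = −nFE°cell = −(2)(96485)(+0.16) J/mol = −30.9 kJ/mol.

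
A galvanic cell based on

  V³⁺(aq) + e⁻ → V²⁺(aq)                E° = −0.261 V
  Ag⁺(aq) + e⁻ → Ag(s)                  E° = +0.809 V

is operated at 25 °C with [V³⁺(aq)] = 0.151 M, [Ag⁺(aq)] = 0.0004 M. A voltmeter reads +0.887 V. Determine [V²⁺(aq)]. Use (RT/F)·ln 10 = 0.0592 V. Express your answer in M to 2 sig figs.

The Ag⁺/Ag couple has the larger reduction potential, so it is the cathode: E°cell = +0.809 − (−0.261) = +1.070 V and n = 1.
From the Nernst equation, log Q = n(E° − E)/0.0592 = 1·(+1.070 − (+0.887))/0.0592 = 3.091.
For Ag⁺(aq) + V²⁺(aq) → Ag(s) + V³⁺(aq), the reaction quotient is Q = [V³⁺(aq)] / ([Ag⁺(aq)]·[V²⁺(aq)]).
Substituting the known concentrations and solving, log [V²⁺(aq)] = −0.514 and [V²⁺(aq)] = 0.31 M.

0.31 M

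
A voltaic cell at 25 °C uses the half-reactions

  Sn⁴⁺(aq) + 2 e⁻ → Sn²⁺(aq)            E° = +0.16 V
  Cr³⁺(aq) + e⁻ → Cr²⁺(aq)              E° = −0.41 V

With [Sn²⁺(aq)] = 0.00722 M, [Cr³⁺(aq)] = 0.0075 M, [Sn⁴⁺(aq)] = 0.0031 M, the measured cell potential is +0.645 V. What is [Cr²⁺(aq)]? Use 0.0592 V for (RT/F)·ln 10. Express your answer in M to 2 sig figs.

The Sn⁴⁺/Sn²⁺ couple has the larger reduction potential, so it is the cathode: E°cell = +0.16 − (−0.41) = +0.57 V and n = 2.
From the Nernst equation, log Q = n(E° − E)/0.0592 = 2·(+0.57 − (+0.645))/0.0592 = −2.534.
The balanced reaction is Sn⁴⁺(aq) + 2 Cr²⁺(aq) → Sn²⁺(aq) + 2 Cr³⁺(aq), so Q = ([Sn²⁺(aq)]·[Cr³⁺(aq)]^2) / ([Sn⁴⁺(aq)]·[Cr²⁺(aq)]^2).
Substituting the known concentrations and solving, log [Cr²⁺(aq)] = −0.674 and [Cr²⁺(aq)] = 0.21 M.

0.21 M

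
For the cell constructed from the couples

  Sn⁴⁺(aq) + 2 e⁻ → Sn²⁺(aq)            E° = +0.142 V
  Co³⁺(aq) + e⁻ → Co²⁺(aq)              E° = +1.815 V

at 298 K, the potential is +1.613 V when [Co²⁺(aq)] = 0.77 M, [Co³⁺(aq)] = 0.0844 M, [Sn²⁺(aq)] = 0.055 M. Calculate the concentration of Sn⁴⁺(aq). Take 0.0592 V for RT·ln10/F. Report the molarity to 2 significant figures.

Co³⁺/Co²⁺ is the cathode (higher E°); E°cell = +1.815 − (+0.142) = +1.673 V with n = 2.
From the Nernst equation, log Q = n(E° − E)/0.0592 = 2·(+1.673 − (+1.613))/0.0592 = 2.027.
For 2 Co³⁺(aq) + Sn²⁺(aq) → 2 Co²⁺(aq) + Sn⁴⁺(aq), the reaction quotient is Q = ([Co²⁺(aq)]^2·[Sn⁴⁺(aq)]) / ([Co³⁺(aq)]^2·[Sn²⁺(aq)]).
Substituting the known concentrations and solving, log [Sn⁴⁺(aq)] = −1.153 and [Sn⁴⁺(aq)] = 0.070 M.

0.070 M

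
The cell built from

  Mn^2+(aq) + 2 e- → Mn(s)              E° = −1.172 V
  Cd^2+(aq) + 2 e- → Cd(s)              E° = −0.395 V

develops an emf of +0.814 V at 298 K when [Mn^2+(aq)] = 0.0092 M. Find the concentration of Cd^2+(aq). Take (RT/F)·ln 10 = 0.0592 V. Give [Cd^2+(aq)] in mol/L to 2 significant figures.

Cd²⁺/Cd is the cathode (higher E°); E°cell = −0.395 − (−1.172) = +0.777 V with n = 2.
Rearranging E = E° − (0.0592/n)·log Q gives log Q = 2(+0.777 − (+0.814))/0.0592 = −1.250.
For Cd^2+(aq) + Mn(s) → Cd(s) + Mn^2+(aq), the reaction quotient is Q = [Mn^2+(aq)] / [Cd^2+(aq)].
Isolating [Cd^2+(aq)] in Q = 10^{−1.250} yields log [Cd^2+(aq)] = −0.786, i.e. 0.16 M.

0.16 M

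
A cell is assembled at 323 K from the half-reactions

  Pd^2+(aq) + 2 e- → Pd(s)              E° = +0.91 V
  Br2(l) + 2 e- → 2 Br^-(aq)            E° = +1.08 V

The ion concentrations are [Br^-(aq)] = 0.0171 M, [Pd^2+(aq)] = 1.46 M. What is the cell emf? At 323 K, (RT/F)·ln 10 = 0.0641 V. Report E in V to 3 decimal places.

Br₂/Br⁻ is reduced (cathode, E° = +1.08 V) and Pd²⁺/Pd is oxidized (anode).
The standard potential is +1.08 − (+0.91) = +0.17 V and the balanced reaction transfers n = 2 electrons.
Balancing gives Br2(l) + Pd(s) → 2 Br^-(aq) + Pd^2+(aq); hence Q = [Br^-(aq)]^2·[Pd^2+(aq)] = 0.000427 (log Q = −3.370).
By the Nernst equation, E = +0.17 − (0.0641/2)·(−3.370) = +0.278 V.

+0.278 V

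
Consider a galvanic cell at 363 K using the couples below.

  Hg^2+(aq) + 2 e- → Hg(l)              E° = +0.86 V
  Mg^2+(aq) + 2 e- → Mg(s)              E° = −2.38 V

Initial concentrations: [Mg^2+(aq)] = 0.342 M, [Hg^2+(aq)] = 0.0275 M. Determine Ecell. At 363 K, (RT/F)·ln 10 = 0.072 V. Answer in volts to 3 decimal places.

+3.201 V

Since E°(Hg²⁺/Hg) > E°(Mg²⁺/Mg), Hg²⁺/Hg serves as the cathode.
E°cell = +0.86 − (−2.38) = +3.24 V, with n = 2 electrons transferred.
For the overall reaction Hg^2+(aq) + Mg(s) → Hg(l) + Mg^2+(aq), Q = [Mg^2+(aq)] / [Hg^2+(aq)] = 12.4, giving log Q = 1.095.
E = E° − (0.072/n)·log Q = +3.24 − (0.072/2)(1.095) = +3.201 V.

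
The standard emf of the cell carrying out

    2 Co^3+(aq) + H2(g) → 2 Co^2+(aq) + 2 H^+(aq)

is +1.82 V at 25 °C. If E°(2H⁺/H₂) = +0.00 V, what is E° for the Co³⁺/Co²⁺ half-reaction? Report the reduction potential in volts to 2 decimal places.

In the reaction as written the Co³⁺/Co²⁺ couple is reduced (cathode) and 2H⁺/H₂ is oxidized (anode), so E°cell = E°(Co³⁺/Co²⁺) − E°(2H⁺/H₂).
E°(Co³⁺/Co²⁺) = E°cell + E°(anode) = +1.82 + (+0.00) = +1.82 V.

+1.82 V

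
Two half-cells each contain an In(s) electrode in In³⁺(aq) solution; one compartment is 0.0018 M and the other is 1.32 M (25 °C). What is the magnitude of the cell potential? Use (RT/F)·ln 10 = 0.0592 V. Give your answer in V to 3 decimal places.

0.057 V

For a concentration cell E°cell = 0, since both electrodes use the same couple.
The compartment with the higher In³⁺(aq) concentration (1.32 M) acts as the cathode; ions are reduced there and produced at the dilute (0.0018 M) anode.
With n = 3, Ecell = −(0.0592/3)·log([dilute]/[conc]) = −(0.0592/3)·log(0.0018/1.32) = +0.057 V.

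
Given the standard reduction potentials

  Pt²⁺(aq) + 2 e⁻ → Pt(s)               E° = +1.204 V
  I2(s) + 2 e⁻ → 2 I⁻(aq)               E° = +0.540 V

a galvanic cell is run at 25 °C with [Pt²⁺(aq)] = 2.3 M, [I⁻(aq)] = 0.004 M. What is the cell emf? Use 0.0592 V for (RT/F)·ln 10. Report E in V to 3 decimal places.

The Pt²⁺/Pt couple has the more positive E°, so it is the cathode; I₂/I⁻ is the anode.
E°cell = E°cat − E°an = +1.204 − (+0.540) = +0.664 V; n = 2.
The balanced reaction is Pt²⁺(aq) + 2 I⁻(aq) → Pt(s) + I2(s), so Q = 1 / ([Pt²⁺(aq)]·[I⁻(aq)]^2) = 2.72×10^4 and log Q = 4.434.
Applying E = E° − (RT ln10/nF)·log Q gives +0.664 − (0.0592/2)(4.434) = +0.533 V.

+0.533 V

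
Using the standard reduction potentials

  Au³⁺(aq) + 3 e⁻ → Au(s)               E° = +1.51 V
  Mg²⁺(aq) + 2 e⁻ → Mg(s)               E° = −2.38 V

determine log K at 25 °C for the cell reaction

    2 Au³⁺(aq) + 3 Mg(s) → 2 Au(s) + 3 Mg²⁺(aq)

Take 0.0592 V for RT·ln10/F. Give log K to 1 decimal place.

log K = 394.3

The Au³⁺/Au couple is reduced (cathode); E°cell = +1.51 − (−2.38) = +3.89 V with n = 6.
At equilibrium E = 0, so log K = nE°cell / 0.0592 = (6)(+3.89) / 0.0592 = 394.3.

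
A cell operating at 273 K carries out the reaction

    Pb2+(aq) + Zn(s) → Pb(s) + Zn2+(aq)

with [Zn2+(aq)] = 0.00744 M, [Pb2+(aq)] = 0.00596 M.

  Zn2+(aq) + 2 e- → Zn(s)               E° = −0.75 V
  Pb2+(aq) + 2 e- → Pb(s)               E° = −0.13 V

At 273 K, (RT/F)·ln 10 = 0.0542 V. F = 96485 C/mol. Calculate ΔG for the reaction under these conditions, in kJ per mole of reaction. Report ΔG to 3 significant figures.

The standard cell potential is −0.13 − (−0.75) = +0.62 V, with n = 2 electrons in the balanced equation.
Q = [Zn2+(aq)] / [Pb2+(aq)] = 1.25, so log Q = 0.096 and E = +0.62 − (0.0542/2)(0.096) = +0.6174 V.
Finally ΔG = −nFE = −(2)(96485 C/mol)(+0.6174 V) = −119 kJ/mol.

−119 kJ/mol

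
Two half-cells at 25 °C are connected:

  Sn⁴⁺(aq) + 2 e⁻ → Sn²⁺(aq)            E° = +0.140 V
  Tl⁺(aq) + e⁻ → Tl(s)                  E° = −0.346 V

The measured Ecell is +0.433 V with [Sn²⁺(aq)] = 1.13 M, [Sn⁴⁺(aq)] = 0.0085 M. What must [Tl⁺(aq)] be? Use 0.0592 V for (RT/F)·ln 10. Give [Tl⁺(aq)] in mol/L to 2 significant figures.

0.68 M

The Sn⁴⁺/Sn²⁺ couple has the larger reduction potential, so it is the cathode: E°cell = +0.140 − (−0.346) = +0.486 V and n = 2.
Rearranging E = E° − (0.0592/n)·log Q gives log Q = 2(+0.486 − (+0.433))/0.0592 = 1.791.
Balancing electrons gives Sn⁴⁺(aq) + 2 Tl(s) → Sn²⁺(aq) + 2 Tl⁺(aq); thus Q = ([Sn²⁺(aq)]·[Tl⁺(aq)]^2) / [Sn⁴⁺(aq)].
Isolating [Tl⁺(aq)] in Q = 10^{1.791} yields log [Tl⁺(aq)] = −0.166, i.e. 0.68 M.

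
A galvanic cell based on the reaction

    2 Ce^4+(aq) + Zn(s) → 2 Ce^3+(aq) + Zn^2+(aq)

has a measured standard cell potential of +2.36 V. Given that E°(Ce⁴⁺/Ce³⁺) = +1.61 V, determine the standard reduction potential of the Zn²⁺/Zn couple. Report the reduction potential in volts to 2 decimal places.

−0.75 V

In the reaction as written the Ce⁴⁺/Ce³⁺ couple is reduced (cathode) and Zn²⁺/Zn is oxidized (anode), so E°cell = E°(Ce⁴⁺/Ce³⁺) − E°(Zn²⁺/Zn).
E°(Zn²⁺/Zn) = E°(cathode) − E°cell = +1.61 − (+2.36) = −0.75 V.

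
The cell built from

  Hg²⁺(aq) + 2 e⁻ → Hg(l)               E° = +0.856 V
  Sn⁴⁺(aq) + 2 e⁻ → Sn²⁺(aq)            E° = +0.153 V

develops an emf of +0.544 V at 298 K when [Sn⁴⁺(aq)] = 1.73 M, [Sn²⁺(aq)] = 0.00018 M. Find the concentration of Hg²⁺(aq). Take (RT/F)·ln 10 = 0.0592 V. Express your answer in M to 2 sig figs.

0.041 M

The Hg²⁺/Hg couple has the larger reduction potential, so it is the cathode: E°cell = +0.856 − (+0.153) = +0.703 V and n = 2.
From the Nernst equation, log Q = n(E° − E)/0.0592 = 2·(+0.703 − (+0.544))/0.0592 = 5.372.
The balanced reaction is Hg²⁺(aq) + Sn²⁺(aq) → Hg(l) + Sn⁴⁺(aq), so Q = [Sn⁴⁺(aq)] / ([Hg²⁺(aq)]·[Sn²⁺(aq)]).
Substituting the known concentrations and solving, log [Hg²⁺(aq)] = −1.389 and [Hg²⁺(aq)] = 0.041 M.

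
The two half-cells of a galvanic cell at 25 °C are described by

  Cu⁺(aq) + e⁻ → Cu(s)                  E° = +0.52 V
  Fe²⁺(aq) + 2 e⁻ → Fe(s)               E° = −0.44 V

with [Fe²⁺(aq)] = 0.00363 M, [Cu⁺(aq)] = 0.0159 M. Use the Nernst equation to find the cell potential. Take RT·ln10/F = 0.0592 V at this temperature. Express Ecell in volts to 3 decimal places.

The Cu⁺/Cu couple has the more positive E°, so it is the cathode; Fe²⁺/Fe is the anode.
E°cell = E°cat − E°an = +0.52 − (−0.44) = +0.96 V; n = 2.
Balancing gives 2 Cu⁺(aq) + Fe(s) → 2 Cu(s) + Fe²⁺(aq); hence Q = [Fe²⁺(aq)] / [Cu⁺(aq)]^2 = 14.4 (log Q = 1.157).
E = E° − (0.0592/n)·log Q = +0.96 − (0.0592/2)(1.157) = +0.926 V.

+0.926 V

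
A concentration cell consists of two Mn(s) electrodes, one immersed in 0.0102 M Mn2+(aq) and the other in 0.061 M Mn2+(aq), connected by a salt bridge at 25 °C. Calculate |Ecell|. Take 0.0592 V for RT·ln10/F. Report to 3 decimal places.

0.023 V

For a concentration cell E°cell = 0, since both electrodes use the same couple.
The compartment with the higher Mn2+(aq) concentration (0.061 M) acts as the cathode; ions are reduced there and produced at the dilute (0.0102 M) anode.
With n = 2, Ecell = −(0.0592/2)·log([dilute]/[conc]) = −(0.0592/2)·log(0.0102/0.061) = +0.023 V.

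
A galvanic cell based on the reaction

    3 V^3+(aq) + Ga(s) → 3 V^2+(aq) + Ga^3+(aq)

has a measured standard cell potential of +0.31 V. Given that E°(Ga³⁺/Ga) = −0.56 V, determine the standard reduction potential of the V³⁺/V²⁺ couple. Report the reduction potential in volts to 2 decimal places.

−0.25 V

In the reaction as written the V³⁺/V²⁺ couple is reduced (cathode) and Ga³⁺/Ga is oxidized (anode), so E°cell = E°(V³⁺/V²⁺) − E°(Ga³⁺/Ga).
E°(V³⁺/V²⁺) = E°cell + E°(anode) = +0.31 + (−0.56) = −0.25 V.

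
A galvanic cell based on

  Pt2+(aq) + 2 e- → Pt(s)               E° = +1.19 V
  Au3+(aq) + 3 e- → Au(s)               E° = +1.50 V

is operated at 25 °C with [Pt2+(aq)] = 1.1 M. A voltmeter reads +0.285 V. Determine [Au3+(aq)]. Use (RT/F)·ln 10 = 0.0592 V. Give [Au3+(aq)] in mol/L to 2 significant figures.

0.062 M

Au³⁺/Au is the cathode (higher E°); E°cell = +1.50 − (+1.19) = +0.31 V with n = 6.
Rearranging E = E° − (0.0592/n)·log Q gives log Q = 6(+0.31 − (+0.285))/0.0592 = 2.534.
For 2 Au3+(aq) + 3 Pt(s) → 2 Au(s) + 3 Pt2+(aq), the reaction quotient is Q = [Pt2+(aq)]^3 / [Au3+(aq)]^2.
Substituting the known concentrations and solving, log [Au3+(aq)] = −1.205 and [Au3+(aq)] = 0.062 M.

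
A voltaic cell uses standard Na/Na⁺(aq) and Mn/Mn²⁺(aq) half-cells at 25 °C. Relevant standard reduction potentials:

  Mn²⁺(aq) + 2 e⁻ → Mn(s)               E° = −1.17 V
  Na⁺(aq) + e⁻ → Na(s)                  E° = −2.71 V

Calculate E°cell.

Of the two couples in this cell, the one with the more positive reduction potential is reduced at the cathode: here that is Mn²⁺/Mn (−1.17 V); Na⁺/Na (−2.71 V) is the anode.
E°cell = E°(cathode) − E°(anode) = −1.17 − (−2.71) = +1.54 V.

+1.54 V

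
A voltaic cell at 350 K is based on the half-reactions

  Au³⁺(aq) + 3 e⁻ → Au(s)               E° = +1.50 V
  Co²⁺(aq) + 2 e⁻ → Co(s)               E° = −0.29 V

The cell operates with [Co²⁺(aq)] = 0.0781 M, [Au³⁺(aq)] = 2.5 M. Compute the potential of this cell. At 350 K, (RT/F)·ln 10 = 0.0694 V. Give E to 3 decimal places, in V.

+1.838 V

Au³⁺/Au is reduced (cathode, E° = +1.50 V) and Co²⁺/Co is oxidized (anode).
E°cell = E°cat − E°an = +1.50 − (−0.29) = +1.79 V; n = 6.
Balancing gives 2 Au³⁺(aq) + 3 Co(s) → 2 Au(s) + 3 Co²⁺(aq); hence Q = [Co²⁺(aq)]^3 / [Au³⁺(aq)]^2 = 7.62×10^−5 (log Q = −4.118).
Applying E = E° − (RT ln10/nF)·log Q gives +1.79 − (0.0694/6)(−4.118) = +1.838 V.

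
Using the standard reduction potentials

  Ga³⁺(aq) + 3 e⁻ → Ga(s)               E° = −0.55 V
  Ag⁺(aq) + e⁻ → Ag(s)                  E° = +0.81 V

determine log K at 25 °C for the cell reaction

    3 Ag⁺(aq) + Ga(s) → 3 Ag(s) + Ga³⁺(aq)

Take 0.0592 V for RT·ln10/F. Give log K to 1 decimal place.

log K = 68.9

The Ag⁺/Ag couple is reduced (cathode); E°cell = +0.81 − (−0.55) = +1.36 V with n = 3.
At equilibrium E = 0, so log K = nE°cell / 0.0592 = (3)(+1.36) / 0.0592 = 68.9.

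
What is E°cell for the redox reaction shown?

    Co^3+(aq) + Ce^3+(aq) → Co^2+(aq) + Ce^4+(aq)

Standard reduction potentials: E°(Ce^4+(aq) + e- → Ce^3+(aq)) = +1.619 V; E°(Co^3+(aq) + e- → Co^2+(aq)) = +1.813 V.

+0.194 V

Co^3+(aq) gains electrons, so the Co³⁺/Co²⁺ couple is the cathode; the Ce⁴⁺/Ce³⁺ couple is the anode.
E°cell = E°(cathode) − E°(anode) = +1.813 − (+1.619) = +0.194 V.
The positive value indicates the reaction is spontaneous as written.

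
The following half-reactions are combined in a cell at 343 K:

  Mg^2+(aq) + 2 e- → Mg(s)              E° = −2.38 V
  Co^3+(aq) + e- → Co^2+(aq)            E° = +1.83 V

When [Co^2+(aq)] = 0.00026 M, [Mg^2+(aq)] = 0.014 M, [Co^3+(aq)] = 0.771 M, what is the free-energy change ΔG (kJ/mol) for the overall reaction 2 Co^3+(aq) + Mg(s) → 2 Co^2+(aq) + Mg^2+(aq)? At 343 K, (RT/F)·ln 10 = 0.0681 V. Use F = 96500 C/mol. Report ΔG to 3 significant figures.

With Co³⁺/Co²⁺ reduced at the cathode, E°cell = +1.83 − (−2.38) = +4.21 V and n = 2.
The reaction quotient is ([Co^2+(aq)]^2·[Mg^2+(aq)]) / [Co^3+(aq)]^2 = 1.59×10^−9; by Nernst, E = +4.21 − (0.0681/2)(−8.798) = +4.5096 V.
Then ΔG = −nFE = −2 × 96500 × +4.5096 J/mol = −870 kJ/mol.

−870 kJ/mol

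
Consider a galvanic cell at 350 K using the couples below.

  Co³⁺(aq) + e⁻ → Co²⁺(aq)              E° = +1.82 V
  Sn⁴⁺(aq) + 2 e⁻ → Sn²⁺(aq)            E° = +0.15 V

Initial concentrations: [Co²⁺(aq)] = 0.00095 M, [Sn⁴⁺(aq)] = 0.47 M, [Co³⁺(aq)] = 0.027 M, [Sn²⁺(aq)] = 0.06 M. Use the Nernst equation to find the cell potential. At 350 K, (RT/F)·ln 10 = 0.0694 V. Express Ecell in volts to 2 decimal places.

The Co³⁺/Co²⁺ couple has the more positive E°, so it is the cathode; Sn⁴⁺/Sn²⁺ is the anode.
The standard potential is +1.82 − (+0.15) = +1.67 V and the balanced reaction transfers n = 2 electrons.
Balancing gives 2 Co³⁺(aq) + Sn²⁺(aq) → 2 Co²⁺(aq) + Sn⁴⁺(aq); hence Q = ([Co²⁺(aq)]^2·[Sn⁴⁺(aq)]) / ([Co³⁺(aq)]^2·[Sn²⁺(aq)]) = 0.0097 (log Q = −2.013).
E = E° − (0.0694/n)·log Q = +1.67 − (0.0694/2)(−2.013) = +1.74 V.

+1.74 V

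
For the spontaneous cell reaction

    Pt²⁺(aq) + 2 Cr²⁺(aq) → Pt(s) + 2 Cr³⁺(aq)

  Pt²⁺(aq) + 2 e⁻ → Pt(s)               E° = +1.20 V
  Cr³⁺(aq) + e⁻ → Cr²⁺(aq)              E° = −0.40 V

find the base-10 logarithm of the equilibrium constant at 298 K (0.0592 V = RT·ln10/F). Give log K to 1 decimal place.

log K = 54.1

The Pt²⁺/Pt couple is reduced (cathode); E°cell = +1.20 − (−0.40) = +1.60 V with n = 2.
At equilibrium E = 0, so log K = nE°cell / 0.0592 = (2)(+1.60) / 0.0592 = 54.1.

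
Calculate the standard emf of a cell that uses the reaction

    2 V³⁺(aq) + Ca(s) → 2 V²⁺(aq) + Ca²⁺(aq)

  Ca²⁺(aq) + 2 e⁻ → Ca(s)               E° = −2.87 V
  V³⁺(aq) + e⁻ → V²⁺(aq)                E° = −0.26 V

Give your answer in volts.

In the reaction as written, V³⁺(aq) is reduced (cathode) and Ca²⁺(aq) is produced by oxidation at the anode.
E°cell = E°(cathode) − E°(anode) = −0.26 − (−2.87) = +2.61 V.
The positive value indicates the reaction is spontaneous as written.

+2.61 V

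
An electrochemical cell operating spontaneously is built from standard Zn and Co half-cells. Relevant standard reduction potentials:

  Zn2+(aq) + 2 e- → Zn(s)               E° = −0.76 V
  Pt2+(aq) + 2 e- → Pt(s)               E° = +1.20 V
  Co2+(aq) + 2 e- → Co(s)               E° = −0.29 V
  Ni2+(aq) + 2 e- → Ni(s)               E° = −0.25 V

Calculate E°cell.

+0.47 V

The Co²⁺/Co couple has the higher E°, so Co ion is reduced (cathode) and Zn is oxidized (anode).
E°cell = E°(cathode) − E°(anode) = −0.29 − (−0.76) = +0.47 V.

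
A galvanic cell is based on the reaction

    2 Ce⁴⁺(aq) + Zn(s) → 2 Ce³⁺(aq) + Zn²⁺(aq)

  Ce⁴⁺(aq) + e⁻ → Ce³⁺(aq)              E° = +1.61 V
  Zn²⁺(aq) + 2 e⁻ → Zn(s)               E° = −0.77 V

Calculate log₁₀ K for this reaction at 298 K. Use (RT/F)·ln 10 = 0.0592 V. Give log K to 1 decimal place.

The Ce⁴⁺/Ce³⁺ couple is reduced (cathode); E°cell = +1.61 − (−0.77) = +2.38 V with n = 2.
At equilibrium E = 0, so log K = nE°cell / 0.0592 = (2)(+2.38) / 0.0592 = 80.4.

log K = 80.4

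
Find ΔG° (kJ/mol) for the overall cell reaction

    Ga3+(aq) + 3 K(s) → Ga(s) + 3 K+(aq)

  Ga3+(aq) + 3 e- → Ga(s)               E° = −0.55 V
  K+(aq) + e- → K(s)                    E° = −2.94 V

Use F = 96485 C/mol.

In the reaction as written Ga3+(aq) is reduced, so the Ga³⁺/Ga couple is the cathode and K⁺/K is the anode.
E°cell = −0.55 − (−2.94) = +2.39 V; balancing electrons gives n = 3.
ΔG° = −nFE°cell = −(3)(96485)(+2.39) J/mol = −692 kJ/mol.

−692 kJ/mol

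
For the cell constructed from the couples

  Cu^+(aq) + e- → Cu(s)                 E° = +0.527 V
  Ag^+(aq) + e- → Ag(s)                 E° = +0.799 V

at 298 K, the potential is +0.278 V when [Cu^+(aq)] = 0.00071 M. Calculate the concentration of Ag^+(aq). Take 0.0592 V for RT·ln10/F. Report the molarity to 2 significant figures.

0.00090 M

With Ag⁺/Ag at the cathode and Cu⁺/Cu at the anode, E°cell = +0.799 − (+0.527) = +0.272 V (n = 1).
From the Nernst equation, log Q = n(E° − E)/0.0592 = 1·(+0.272 − (+0.278))/0.0592 = −0.101.
Balancing electrons gives Ag^+(aq) + Cu(s) → Ag(s) + Cu^+(aq); thus Q = [Cu^+(aq)] / [Ag^+(aq)].
Solving for the unknown gives log [Ag^+(aq)] = −3.048, so [Ag^+(aq)] ≈ 0.00090 M.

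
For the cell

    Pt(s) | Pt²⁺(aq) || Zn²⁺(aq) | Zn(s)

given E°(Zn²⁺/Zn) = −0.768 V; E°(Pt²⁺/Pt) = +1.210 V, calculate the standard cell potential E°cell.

−1.978 V

By convention the left-hand electrode in cell notation is the anode (oxidation) and the right-hand electrode is the cathode (reduction).
E°cell = E°(right) − E°(left) = −0.768 − (+1.210) = −1.978 V.
The negative sign shows that, as written, the cell would require an external voltage to drive the reaction.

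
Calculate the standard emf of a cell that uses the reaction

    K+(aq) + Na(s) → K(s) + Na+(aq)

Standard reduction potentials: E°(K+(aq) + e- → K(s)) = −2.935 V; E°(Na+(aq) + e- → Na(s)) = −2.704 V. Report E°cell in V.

−0.231 V

In the reaction as written, K+(aq) is reduced (cathode) and Na+(aq) is produced by oxidation at the anode.
E°cell = E°(cathode) − E°(anode) = −2.935 − (−2.704) = −0.231 V.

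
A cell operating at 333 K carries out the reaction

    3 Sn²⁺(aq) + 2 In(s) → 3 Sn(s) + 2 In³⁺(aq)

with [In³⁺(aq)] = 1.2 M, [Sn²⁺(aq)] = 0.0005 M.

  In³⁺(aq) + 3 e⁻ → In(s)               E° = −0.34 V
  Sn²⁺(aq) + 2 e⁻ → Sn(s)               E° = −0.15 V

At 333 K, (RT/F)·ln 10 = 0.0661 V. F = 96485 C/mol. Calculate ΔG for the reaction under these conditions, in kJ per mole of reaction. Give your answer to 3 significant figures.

With Sn²⁺/Sn reduced at the cathode, E°cell = −0.15 − (−0.34) = +0.19 V and n = 6.
Q = [In³⁺(aq)]^2 / [Sn²⁺(aq)]^3 = 1.15×10^10, so log Q = 10.061 and E = +0.19 − (0.0661/6)(10.061) = +0.0792 V.
Then ΔG = −nFE = −6 × 96485 × +0.0792 J/mol = −45.8 kJ/mol.

−45.8 kJ/mol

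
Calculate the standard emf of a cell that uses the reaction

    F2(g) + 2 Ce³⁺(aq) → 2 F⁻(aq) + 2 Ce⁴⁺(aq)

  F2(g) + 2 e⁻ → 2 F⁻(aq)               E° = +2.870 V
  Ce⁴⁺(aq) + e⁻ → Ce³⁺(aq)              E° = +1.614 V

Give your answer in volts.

+1.256 V

F2(g) gains electrons, so the F₂/F⁻ couple is the cathode; the Ce⁴⁺/Ce³⁺ couple is the anode.
E°cell = E°(cathode) − E°(anode) = +2.870 − (+1.614) = +1.256 V.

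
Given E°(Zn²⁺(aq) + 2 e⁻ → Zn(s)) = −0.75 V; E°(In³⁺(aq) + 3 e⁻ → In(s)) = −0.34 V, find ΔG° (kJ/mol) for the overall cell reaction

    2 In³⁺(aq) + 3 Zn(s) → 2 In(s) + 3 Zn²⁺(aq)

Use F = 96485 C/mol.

In the reaction as written In³⁺(aq) is reduced, so the In³⁺/In couple is the cathode and Zn²⁺/Zn is the anode.
E°cell = −0.34 − (−0.75) = +0.41 V; balancing electrons gives n = 6.
ΔG° = −nFE°cell = −(6)(96485)(+0.41) J/mol = −237 kJ/mol.

−237 kJ/mol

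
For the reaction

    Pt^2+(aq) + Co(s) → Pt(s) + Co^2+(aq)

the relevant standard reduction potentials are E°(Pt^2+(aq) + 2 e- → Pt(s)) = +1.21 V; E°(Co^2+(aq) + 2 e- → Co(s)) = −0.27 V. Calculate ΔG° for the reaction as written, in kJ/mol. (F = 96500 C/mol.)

−286 kJ/mol

In the reaction as written Pt^2+(aq) is reduced, so the Pt²⁺/Pt couple is the cathode and Co²⁺/Co is the anode.
E°cell = +1.21 − (−0.27) = +1.48 V; balancing electrons gives n = 2.
ΔG° = −nFE°cell = −(2)(96500)(+1.48) J/mol = −286 kJ/mol.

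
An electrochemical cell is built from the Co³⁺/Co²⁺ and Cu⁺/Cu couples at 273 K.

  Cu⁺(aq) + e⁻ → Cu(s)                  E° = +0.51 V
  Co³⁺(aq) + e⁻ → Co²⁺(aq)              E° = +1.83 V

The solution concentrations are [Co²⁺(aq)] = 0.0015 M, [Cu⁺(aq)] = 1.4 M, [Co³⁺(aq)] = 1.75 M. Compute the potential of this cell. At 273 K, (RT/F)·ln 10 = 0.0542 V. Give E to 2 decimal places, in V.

Co³⁺/Co²⁺ is reduced (cathode, E° = +1.83 V) and Cu⁺/Cu is oxidized (anode).
E°cell = E°cat − E°an = +1.83 − (+0.51) = +1.32 V; n = 1.
For the overall reaction Co³⁺(aq) + Cu(s) → Co²⁺(aq) + Cu⁺(aq), Q = ([Co²⁺(aq)]·[Cu⁺(aq)]) / [Co³⁺(aq)] = 0.0012, giving log Q = −2.921.
By the Nernst equation, E = +1.32 − (0.0542/1)·(−2.921) = +1.48 V.

+1.48 V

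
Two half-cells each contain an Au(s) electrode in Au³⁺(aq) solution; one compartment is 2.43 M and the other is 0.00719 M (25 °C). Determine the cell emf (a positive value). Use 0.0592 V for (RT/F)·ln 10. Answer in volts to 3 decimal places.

For a concentration cell E°cell = 0, since both electrodes use the same couple.
The compartment with the higher Au³⁺(aq) concentration (2.43 M) acts as the cathode; ions are reduced there and produced at the dilute (0.00719 M) anode.
With n = 3, Ecell = −(0.0592/3)·log([dilute]/[conc]) = −(0.0592/3)·log(0.00719/2.43) = +0.050 V.

0.050 V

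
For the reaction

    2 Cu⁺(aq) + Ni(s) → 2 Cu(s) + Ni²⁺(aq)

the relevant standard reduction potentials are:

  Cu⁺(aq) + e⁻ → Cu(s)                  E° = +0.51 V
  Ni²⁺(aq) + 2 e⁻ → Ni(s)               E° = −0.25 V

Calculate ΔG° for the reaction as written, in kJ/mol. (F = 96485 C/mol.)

−147 kJ/mol

In the reaction as written Cu⁺(aq) is reduced, so the Cu⁺/Cu couple is the cathode and Ni²⁺/Ni is the anode.
E°cell = +0.51 − (−0.25) = +0.76 V; balancing electrons gives n = 2.
ΔG° = −nFE°cell = −(2)(96485)(+0.76) J/mol = −147 kJ/mol.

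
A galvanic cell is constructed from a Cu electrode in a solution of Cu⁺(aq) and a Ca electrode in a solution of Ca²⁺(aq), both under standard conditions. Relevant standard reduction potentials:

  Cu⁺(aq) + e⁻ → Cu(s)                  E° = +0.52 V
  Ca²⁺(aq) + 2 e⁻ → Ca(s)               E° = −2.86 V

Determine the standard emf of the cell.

The Cu⁺/Cu couple has the higher E°, so Cu ion is reduced (cathode) and Ca is oxidized (anode).
E°cell = E°(cathode) − E°(anode) = +0.52 − (−2.86) = +3.38 V.

+3.38 V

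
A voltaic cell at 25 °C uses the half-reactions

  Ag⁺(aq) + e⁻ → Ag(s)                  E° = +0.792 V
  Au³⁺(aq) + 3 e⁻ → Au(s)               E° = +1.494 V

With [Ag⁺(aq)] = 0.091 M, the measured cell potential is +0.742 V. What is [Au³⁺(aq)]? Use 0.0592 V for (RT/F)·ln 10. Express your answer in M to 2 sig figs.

With Au³⁺/Au at the cathode and Ag⁺/Ag at the anode, E°cell = +1.494 − (+0.792) = +0.702 V (n = 3).
From the Nernst equation, log Q = n(E° − E)/0.0592 = 3·(+0.702 − (+0.742))/0.0592 = −2.027.
For Au³⁺(aq) + 3 Ag(s) → Au(s) + 3 Ag⁺(aq), the reaction quotient is Q = [Ag⁺(aq)]^3 / [Au³⁺(aq)].
Substituting the known concentrations and solving, log [Au³⁺(aq)] = −1.096 and [Au³⁺(aq)] = 0.080 M.

0.080 M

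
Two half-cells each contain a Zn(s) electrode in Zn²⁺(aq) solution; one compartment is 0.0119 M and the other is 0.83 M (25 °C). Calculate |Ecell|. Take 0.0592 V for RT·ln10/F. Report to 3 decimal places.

0.055 V

For a concentration cell E°cell = 0, since both electrodes use the same couple.
The compartment with the higher Zn²⁺(aq) concentration (0.83 M) acts as the cathode; ions are reduced there and produced at the dilute (0.0119 M) anode.
With n = 2, Ecell = −(0.0592/2)·log([dilute]/[conc]) = −(0.0592/2)·log(0.0119/0.83) = +0.055 V.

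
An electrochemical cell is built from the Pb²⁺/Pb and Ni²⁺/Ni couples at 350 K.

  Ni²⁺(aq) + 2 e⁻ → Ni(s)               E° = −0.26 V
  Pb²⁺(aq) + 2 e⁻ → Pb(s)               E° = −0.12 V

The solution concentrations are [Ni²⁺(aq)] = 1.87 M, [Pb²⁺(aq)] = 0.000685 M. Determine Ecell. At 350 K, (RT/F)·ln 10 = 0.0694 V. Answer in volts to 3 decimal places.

Pb²⁺/Pb is reduced (cathode, E° = −0.12 V) and Ni²⁺/Ni is oxidized (anode).
The standard potential is −0.12 − (−0.26) = +0.14 V and the balanced reaction transfers n = 2 electrons.
The balanced reaction is Pb²⁺(aq) + Ni(s) → Pb(s) + Ni²⁺(aq), so Q = [Ni²⁺(aq)] / [Pb²⁺(aq)] = 2.73×10^3 and log Q = 3.436.
By the Nernst equation, E = +0.14 − (0.0694/2)·(3.436) = +0.021 V.

+0.021 V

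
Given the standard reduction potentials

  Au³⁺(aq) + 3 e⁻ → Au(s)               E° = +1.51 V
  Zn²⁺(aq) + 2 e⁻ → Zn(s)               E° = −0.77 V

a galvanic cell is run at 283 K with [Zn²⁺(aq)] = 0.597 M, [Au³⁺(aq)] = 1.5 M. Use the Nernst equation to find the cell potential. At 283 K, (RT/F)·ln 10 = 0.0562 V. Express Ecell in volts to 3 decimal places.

+2.290 V

The Au³⁺/Au couple has the more positive E°, so it is the cathode; Zn²⁺/Zn is the anode.
E°cell = E°cat − E°an = +1.51 − (−0.77) = +2.28 V; n = 6.
The balanced reaction is 2 Au³⁺(aq) + 3 Zn(s) → 2 Au(s) + 3 Zn²⁺(aq), so Q = [Zn²⁺(aq)]^3 / [Au³⁺(aq)]^2 = 0.0946 and log Q = −1.024.
Applying E = E° − (RT ln10/nF)·log Q gives +2.28 − (0.0562/6)(−1.024) = +2.290 V.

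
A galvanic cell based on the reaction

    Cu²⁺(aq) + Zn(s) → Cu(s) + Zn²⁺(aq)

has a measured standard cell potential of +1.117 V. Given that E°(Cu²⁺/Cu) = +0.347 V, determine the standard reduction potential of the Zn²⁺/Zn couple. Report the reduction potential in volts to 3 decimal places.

In the reaction as written the Cu²⁺/Cu couple is reduced (cathode) and Zn²⁺/Zn is oxidized (anode), so E°cell = E°(Cu²⁺/Cu) − E°(Zn²⁺/Zn).
E°(Zn²⁺/Zn) = E°(cathode) − E°cell = +0.347 − (+1.117) = −0.770 V.

−0.770 V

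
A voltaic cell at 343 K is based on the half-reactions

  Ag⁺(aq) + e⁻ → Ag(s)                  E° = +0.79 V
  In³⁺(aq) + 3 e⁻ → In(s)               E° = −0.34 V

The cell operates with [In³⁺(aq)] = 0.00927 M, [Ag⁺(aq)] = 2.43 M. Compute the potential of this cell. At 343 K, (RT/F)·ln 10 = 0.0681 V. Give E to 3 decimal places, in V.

+1.202 V

Ag⁺/Ag is reduced (cathode, E° = +0.79 V) and In³⁺/In is oxidized (anode).
The standard potential is +0.79 − (−0.34) = +1.13 V and the balanced reaction transfers n = 3 electrons.
For the overall reaction 3 Ag⁺(aq) + In(s) → 3 Ag(s) + In³⁺(aq), Q = [In³⁺(aq)] / [Ag⁺(aq)]^3 = 0.000646, giving log Q = −3.190.
By the Nernst equation, E = +1.13 − (0.0681/3)·(−3.190) = +1.202 V.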